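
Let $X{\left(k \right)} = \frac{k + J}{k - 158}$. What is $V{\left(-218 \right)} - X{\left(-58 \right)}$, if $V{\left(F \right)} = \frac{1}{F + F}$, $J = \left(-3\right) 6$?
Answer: $- \frac{4169}{11772} \approx -0.35415$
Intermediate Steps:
$J = -18$
$X{\left(k \right)} = \frac{-18 + k}{-158 + k}$ ($X{\left(k \right)} = \frac{k - 18}{k - 158} = \frac{-18 + k}{-158 + k}$)
$V{\left(F \right)} = \frac{1}{2 F}$
$V{\left(-218 \right)} - X{\left(-58 \right)} = \frac{1}{2 \left(-218\right)} - \frac{-18 - 58}{-158 - 58} = \frac{1}{2} \left(- \frac{1}{218}\right) - \frac{1}{-216} \left(-76\right) = - \frac{1}{436} - \left(- \frac{1}{216}\right) \left(-76\right) = - \frac{1}{436} - \frac{19}{54} = - \frac{4169}{11772}$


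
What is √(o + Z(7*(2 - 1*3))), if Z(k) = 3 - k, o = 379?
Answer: √389 ≈ 19.723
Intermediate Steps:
√(o + Z(7*(2 - 1*3))) = √(379 + (3 - 7*(2 - 1*3))) = √(379 + (3 - 7*(2 - 3))) = √(379 + (3 - 7*(-1))) = √(379 + (3 - 1*(-7))) = √(379 + (3 + 7)) = √(379 + 10) = √389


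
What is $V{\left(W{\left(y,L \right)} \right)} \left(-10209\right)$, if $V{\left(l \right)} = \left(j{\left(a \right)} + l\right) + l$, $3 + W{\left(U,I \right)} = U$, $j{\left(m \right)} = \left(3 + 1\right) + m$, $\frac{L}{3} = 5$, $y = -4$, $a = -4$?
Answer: $142926$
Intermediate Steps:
$L = 15$ ($L = 3 \cdot 5 = 15$)
$j{\left(m \right)} = 4 + m$
$W{\left(U,I \right)} = -3 + U$
$V{\left(l \right)} = 2 l$ ($V{\left(l \right)} = \left(\left(4 - 4\right) + l\right) + l = \left(0 + l\right) + l = l + l = 2 l$)
$V{\left(W{\left(y,L \right)} \right)} \left(-10209\right) = 2 \left(-3 - 4\right) \left(-10209\right) = 2 \left(-7\right) \left(-10209\right) = \left(-14\right) \left(-10209\right) = 142926$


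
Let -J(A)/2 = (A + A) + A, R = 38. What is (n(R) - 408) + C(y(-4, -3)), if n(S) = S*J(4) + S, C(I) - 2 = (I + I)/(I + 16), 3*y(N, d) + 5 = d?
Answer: -6402/5 ≈ -1280.4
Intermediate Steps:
y(N, d) = -5/3 + d/3
C(I) = 2 + 2*I/(16 + I) (C(I) = 2 + (I + I)/(I + 16) = 2 + (2*I)/(16 + I) = 2 + 2*I/(16 + I))
J(A) = -6*A (J(A) = -2*((A + A) + A) = -2*(2*A + A) = -6*A)
n(S) = -23*S (n(S) = S*(-6*4) + S = S*(-24) + S = -24*S + S = -23*S)
(n(R) - 408) + C(y(-4, -3)) = (-23*38 - 408) + 4*(8 + (-5/3 + (1/3)*(-3)))/(16 + (-5/3 + (1/3)*(-3))) = (-874 - 408) + 4*(8 + (-5/3 - 1))/(16 + (-5/3 - 1)) = -1282 + 4*(8 - 8/3)/(16 - 8/3) = -1282 + 4*(16/3)/(40/3) = -1282 + 4*(3/40)*(16/3) = -1282 + 8/5 = -6402/5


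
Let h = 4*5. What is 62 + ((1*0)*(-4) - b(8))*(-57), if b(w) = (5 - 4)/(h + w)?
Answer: 1793/28 ≈ 64.036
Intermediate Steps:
h = 20
b(w) = 1/(20 + w) (b(w) = (5 - 4)/(20 + w) = 1/(20 + w))
62 + ((1*0)*(-4) - b(8))*(-57) = 62 + ((1*0)*(-4) - 1/(20 + 8))*(-57) = 62 + (0*(-4) - 1/28)*(-57) = 62 + (0 - 1*1/28)*(-57) = 62 + (0 - 1/28)*(-57) = 62 - 1/28*(-57) = 62 + 57/28 = 1793/28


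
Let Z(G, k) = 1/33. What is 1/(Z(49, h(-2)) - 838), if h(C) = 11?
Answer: -33/27653 ≈ -0.0011934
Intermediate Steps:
Z(G, k) = 1/33
1/(Z(49, h(-2)) - 838) = 1/(1/33 - 838) = 1/(-27653/33) = -33/27653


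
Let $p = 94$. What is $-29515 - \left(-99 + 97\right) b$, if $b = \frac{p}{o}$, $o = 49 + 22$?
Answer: $- \frac{2095377}{71} \approx -29512.0$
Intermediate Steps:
$o = 71$
$b = \frac{94}{71} \approx 1.3239$
$-29515 - \left(-99 + 97\right) b = -29515 - \left(-99 + 97\right) \frac{94}{71} = -29515 - \left(-2\right) \frac{94}{71} = -29515 - - \frac{188}{71} = -29515 + \frac{188}{71} = - \frac{2095377}{71}$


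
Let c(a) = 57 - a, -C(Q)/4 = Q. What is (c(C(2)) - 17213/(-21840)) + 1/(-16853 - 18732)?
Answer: 1460827679/22205040 ≈ 65.788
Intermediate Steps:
C(Q) = -4*Q
(c(C(2)) - 17213/(-21840)) + 1/(-16853 - 18732) = ((57 - (-4)*2) - 17213/(-21840)) + 1/(-16853 - 18732) = ((57 - 1*(-8)) - 17213*(-1/21840)) + 1/(-35585) = ((57 + 8) + 2459/3120) - 1/35585 = (65 + 2459/3120) - 1/35585 = 205259/3120 - 1/35585 = 1460827679/22205040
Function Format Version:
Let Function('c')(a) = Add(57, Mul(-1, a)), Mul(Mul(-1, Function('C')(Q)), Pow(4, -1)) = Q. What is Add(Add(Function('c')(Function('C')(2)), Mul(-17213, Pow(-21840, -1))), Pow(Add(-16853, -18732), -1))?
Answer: Rational(1460827679, 22205040) ≈ 65.788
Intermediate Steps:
Function('C')(Q) = Mul(-4, Q)
Add(Add(Function('c')(Function('C')(2)), Mul(-17213, Pow(-21840, -1))), Pow(Add(-16853, -18732), -1)) = Add(Add(Add(57, Mul(-1, Mul(-4, 2))), Mul(-17213, Pow(-21840, -1))), Pow(Add(-16853, -18732), -1)) = Add(Add(Add(57, Mul(-1, -8)), Mul(-17213, Rational(-1, 21840))), Pow(-35585, -1)) = Add(Add(Add(57, 8), Rational(2459, 3120)), Rational(-1, 35585)) = Add(Add(65, Rational(2459, 3120)), Rational(-1, 35585)) = Add(Rational(205259, 3120), Rational(-1, 35585)) = Rational(1460827679, 22205040)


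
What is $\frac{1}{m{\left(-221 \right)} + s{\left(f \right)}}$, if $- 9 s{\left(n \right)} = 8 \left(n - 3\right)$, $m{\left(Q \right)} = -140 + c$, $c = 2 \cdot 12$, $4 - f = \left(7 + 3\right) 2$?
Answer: $- \frac{9}{892} \approx -0.01009$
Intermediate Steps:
$f = -16$ ($f = 4 - \left(7 + 3\right) 2 = 4 - 10 \cdot 2 = 4 - 20 = -16$)
$c = 24$
$m{\left(Q \right)} = -116$ ($m{\left(Q \right)} = -140 + 24 = -116$)
$s{\left(n \right)} = \frac{8}{3} - \frac{8 n}{9}$ ($s{\left(n \right)} = - \frac{8 \left(n - 3\right)}{9} = - \frac{8 \left(-3 + n\right)}{9} = - \frac{-24 + 8 n}{9} = \frac{8}{3} - \frac{8 n}{9}$)
$\frac{1}{m{\left(-221 \right)} + s{\left(f \right)}} = \frac{1}{-116 + \left(\frac{8}{3} - - \frac{128}{9}\right)} = \frac{1}{-116 + \left(\frac{8}{3} + \frac{128}{9}\right)} = \frac{1}{-116 + \frac{152}{9}} = \frac{1}{- \frac{892}{9}} = - \frac{9}{892}$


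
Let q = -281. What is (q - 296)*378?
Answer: -218106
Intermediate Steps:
(q - 296)*378 = (-281 - 296)*378 = -577*378 = -218106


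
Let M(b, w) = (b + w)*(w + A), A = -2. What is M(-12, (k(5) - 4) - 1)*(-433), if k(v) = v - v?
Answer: -51527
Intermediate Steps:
k(v) = 0
M(b, w) = (-2 + w)*(b + w) (M(b, w) = (b + w)*(w - 2) = (b + w)*(-2 + w) = (-2 + w)*(b + w))
M(-12, (k(5) - 4) - 1)*(-433) = (((0 - 4) - 1)² - 2*(-12) - 2*((0 - 4) - 1) - 12*((0 - 4) - 1))*(-433) = ((-4 - 1)² + 24 - 2*(-4 - 1) - 12*(-4 - 1))*(-433) = ((-5)² + 24 - 2*(-5) - 12*(-5))*(-433) = (25 + 24 + 10 + 60)*(-433) = 119*(-433) = -51527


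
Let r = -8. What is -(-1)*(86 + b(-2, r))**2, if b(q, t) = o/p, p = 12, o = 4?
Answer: 67081/9 ≈ 7453.4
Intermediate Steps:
b(q, t) = 1/3 (b(q, t) = 4/12 = 4*(1/12) = 1/3)
-(-1)*(86 + b(-2, r))**2 = -(-1)*(86 + 1/3)**2 = -(-1)*(259/3)**2 = -(-1)*67081/9 = -1*(-67081/9) = 67081/9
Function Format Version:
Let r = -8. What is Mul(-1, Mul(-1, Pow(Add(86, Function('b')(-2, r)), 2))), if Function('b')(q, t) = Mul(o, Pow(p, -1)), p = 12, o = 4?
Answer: Rational(67081, 9) ≈ 7453.4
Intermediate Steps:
Function('b')(q, t) = Rational(1, 3) (Function('b')(q, t) = Mul(4, Pow(12, -1)) = Mul(4, Rational(1, 12)) = Rational(1, 3))
Mul(-1, Mul(-1, Pow(Add(86, Function('b')(-2, r)), 2))) = Mul(-1, Mul(-1, Pow(Add(86, Rational(1, 3)), 2))) = Mul(-1, Mul(-1, Pow(Rational(259, 3), 2))) = Mul(-1, Mul(-1, Rational(67081, 9))) = Mul(-1, Rational(-67081, 9)) = Rational(67081, 9)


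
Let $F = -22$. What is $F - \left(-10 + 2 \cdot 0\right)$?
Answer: $-12$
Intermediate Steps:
$F - \left(-10 + 2 \cdot 0\right) = -22 - \left(-10 + 2 \cdot 0\right) = -22 - \left(-10 + 0\right) = -22 - -10 = -22 + 10 = -12$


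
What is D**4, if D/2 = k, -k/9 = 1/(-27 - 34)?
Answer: 104976/13845841 ≈ 0.0075818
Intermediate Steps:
k = 9/61 (k = -9/(-27 - 34) = -9/(-61) = -9*(-1/61) = 9/61 ≈ 0.14754)
D = 18/61 (D = 2*(9/61) = 18/61 ≈ 0.29508)
D**4 = (18/61)**4 = 104976/13845841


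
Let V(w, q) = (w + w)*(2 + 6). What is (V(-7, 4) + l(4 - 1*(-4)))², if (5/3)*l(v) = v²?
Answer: 135424/25 ≈ 5417.0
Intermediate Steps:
V(w, q) = 16*w (V(w, q) = (2*w)*8 = 16*w)
l(v) = 3*v²/5
(V(-7, 4) + l(4 - 1*(-4)))² = (16*(-7) + 3*(4 - 1*(-4))²/5)² = (-112 + 3*(4 + 4)²/5)² = (-112 + (⅗)*8²)² = (-112 + (⅗)*64)² = (-112 + 192/5)² = (-368/5)² = 135424/25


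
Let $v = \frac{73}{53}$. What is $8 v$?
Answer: $\frac{584}{53} \approx 11.019$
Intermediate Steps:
$v = \frac{73}{53}$ ($v = 73 \cdot \frac{1}{53} = \frac{73}{53} \approx 1.3774$)
$8 v = 8 \cdot \frac{73}{53} = \frac{584}{53}$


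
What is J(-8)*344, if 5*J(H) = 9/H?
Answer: -387/5 ≈ -77.400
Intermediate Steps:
J(H) = 9/(5*H) (J(H) = (9/H)/5 = 9/(5*H))
J(-8)*344 = ((9/5)/(-8))*344 = ((9/5)*(-⅛))*344 = -9/40*344 = -387/5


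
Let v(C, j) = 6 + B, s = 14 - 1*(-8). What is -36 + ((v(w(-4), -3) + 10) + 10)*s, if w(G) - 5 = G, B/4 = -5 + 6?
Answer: 624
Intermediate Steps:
B = 4 (B = 4*(-5 + 6) = 4*1 = 4)
w(G) = 5 + G
s = 22 (s = 14 + 8 = 22)
v(C, j) = 10 (v(C, j) = 6 + 4 = 10)
-36 + ((v(w(-4), -3) + 10) + 10)*s = -36 + ((10 + 10) + 10)*22 = -36 + (20 + 10)*22 = -36 + 30*22 = -36 + 660 = 624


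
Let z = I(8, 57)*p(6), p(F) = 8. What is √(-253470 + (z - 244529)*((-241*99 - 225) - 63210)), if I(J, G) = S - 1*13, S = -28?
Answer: 4*√1335893343 ≈ 1.4620e+5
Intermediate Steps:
I(J, G) = -41 (I(J, G) = -28 - 1*13 = -28 - 13 = -41)
z = -328 (z = -41*8 = -328)
√(-253470 + (z - 244529)*((-241*99 - 225) - 63210)) = √(-253470 + (-328 - 244529)*((-241*99 - 225) - 63210)) = √(-253470 - 244857*((-23859 - 225) - 63210)) = √(-253470 - 244857*(-24084 - 63210)) = √(-253470 - 244857*(-87294)) = √(-253470 + 21374546958) = √21374293488 = 4*√1335893343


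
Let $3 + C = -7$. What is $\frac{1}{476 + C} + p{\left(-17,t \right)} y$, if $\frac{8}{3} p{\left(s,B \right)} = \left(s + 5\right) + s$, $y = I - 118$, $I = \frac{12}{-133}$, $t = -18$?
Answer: $\frac{159188429}{123956} \approx 1284.2$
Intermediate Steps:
$C = -10$ ($C = -3 - 7 = -10$)
$I = - \frac{12}{133}$ ($I = 12 \left(- \frac{1}{133}\right) = - \frac{12}{133} \approx -0.090226$)
$y = - \frac{15706}{133}$ ($y = - \frac{12}{133} - 118 = - \frac{15706}{133} \approx -118.09$)
$p{\left(s,B \right)} = \frac{15}{8} + \frac{3 s}{4}$ ($p{\left(s,B \right)} = \frac{3 \left(\left(s + 5\right) + s\right)}{8} = \frac{3 \left(\left(5 + s\right) + s\right)}{8} = \frac{3 \left(5 + 2 s\right)}{8} = \frac{15}{8} + \frac{3 s}{4}$)
$\frac{1}{476 + C} + p{\left(-17,t \right)} y = \frac{1}{476 - 10} + \left(\frac{15}{8} + \frac{3}{4} \left(-17\right)\right) \left(- \frac{15706}{133}\right) = \frac{1}{466} + \left(\frac{15}{8} - \frac{51}{4}\right) \left(- \frac{15706}{133}\right) = \frac{1}{466} - - \frac{683211}{532} = \frac{1}{466} + \frac{683211}{532} = \frac{159188429}{123956}$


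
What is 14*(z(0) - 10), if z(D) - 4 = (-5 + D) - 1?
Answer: -168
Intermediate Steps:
z(D) = -2 + D (z(D) = 4 + ((-5 + D) - 1) = 4 + (-6 + D) = -2 + D)
14*(z(0) - 10) = 14*((-2 + 0) - 10) = 14*(-2 - 10) = 14*(-12) = -168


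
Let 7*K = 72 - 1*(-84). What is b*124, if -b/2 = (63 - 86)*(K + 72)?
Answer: 3764640/7 ≈ 5.3781e+5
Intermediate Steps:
K = 156/7 (K = (72 - 1*(-84))/7 = (72 + 84)/7 = (⅐)*156 = 156/7 ≈ 22.286)
b = 30360/7 (b = -2*(63 - 86)*(156/7 + 72) = -(-46)*660/7 = -2*(-15180/7) = 30360/7 ≈ 4337.1)
b*124 = (30360/7)*124 = 3764640/7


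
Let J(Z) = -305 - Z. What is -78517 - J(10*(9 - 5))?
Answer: -78172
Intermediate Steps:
-78517 - J(10*(9 - 5)) = -78517 - (-305 - 10*(9 - 5)) = -78517 - (-305 - 10*4) = -78517 - (-305 - 1*40) = -78517 - (-305 - 40) = -78517 - 1*(-345) = -78517 + 345 = -78172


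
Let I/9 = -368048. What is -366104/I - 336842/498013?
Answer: -116680208549/206204274702 ≈ -0.56585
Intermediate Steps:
I = -3312432 (I = 9*(-368048) = -3312432)
-366104/I - 336842/498013 = -366104/(-3312432) - 336842/498013 = -366104*(-1/3312432) - 336842*1/498013 = 45763/414054 - 336842/498013 = -116680208549/206204274702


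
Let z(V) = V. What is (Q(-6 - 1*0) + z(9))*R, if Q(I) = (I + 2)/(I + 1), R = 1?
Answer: 49/5 ≈ 9.8000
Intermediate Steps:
Q(I) = (2 + I)/(1 + I)
(Q(-6 - 1*0) + z(9))*R = ((2 + (-6 - 1*0))/(1 + (-6 - 1*0)) + 9)*1 = ((2 + (-6 + 0))/(1 + (-6 + 0)) + 9)*1 = ((2 - 6)/(1 - 6) + 9)*1 = (-4/(-5) + 9)*1 = (-1/5*(-4) + 9)*1 = (4/5 + 9)*1 = (49/5)*1 = 49/5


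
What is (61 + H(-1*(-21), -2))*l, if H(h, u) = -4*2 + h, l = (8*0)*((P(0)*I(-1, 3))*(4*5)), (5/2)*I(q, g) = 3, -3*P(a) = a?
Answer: 0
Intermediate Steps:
P(a) = -a/3
I(q, g) = 6/5 (I(q, g) = (⅖)*3 = 6/5)
l = 0 (l = (8*0)*((-⅓*0*(6/5))*(4*5)) = 0*((0*(6/5))*20) = 0*(0*20) = 0*0 = 0)
H(h, u) = -8 + h
(61 + H(-1*(-21), -2))*l = (61 + (-8 - 1*(-21)))*0 = (61 + (-8 + 21))*0 = (61 + 13)*0 = 74*0 = 0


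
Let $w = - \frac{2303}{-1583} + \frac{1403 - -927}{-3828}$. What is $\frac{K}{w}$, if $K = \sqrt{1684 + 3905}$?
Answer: $\frac{27268758 \sqrt{69}}{2563747} \approx 88.352$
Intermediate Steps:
$K = 9 \sqrt{69}$ ($K = \sqrt{5589} = 9 \sqrt{69} \approx 74.76$)
$w = \frac{2563747}{3029862}$ ($w = \left(-2303\right) \left(- \frac{1}{1583}\right) + \left(1403 + 927\right) \left(- \frac{1}{3828}\right) = \frac{2303}{1583} + 2330 \left(- \frac{1}{3828}\right) = \frac{2303}{1583} - \frac{1165}{1914} = \frac{2563747}{3029862} \approx 0.84616$)
$\frac{K}{w} = \frac{9 \sqrt{69}}{\frac{2563747}{3029862}} = 9 \sqrt{69} \cdot \frac{3029862}{2563747} = \frac{27268758 \sqrt{69}}{2563747}$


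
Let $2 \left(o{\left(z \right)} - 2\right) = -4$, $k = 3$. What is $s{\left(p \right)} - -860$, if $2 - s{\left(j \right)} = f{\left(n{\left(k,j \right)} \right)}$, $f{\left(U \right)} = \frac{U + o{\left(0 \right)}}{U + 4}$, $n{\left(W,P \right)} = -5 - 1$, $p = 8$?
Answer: $859$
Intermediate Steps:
$n{\left(W,P \right)} = -6$
$o{\left(z \right)} = 0$ ($o{\left(z \right)} = 2 + \frac{1}{2} \left(-4\right) = 2 - 2 = 0$)
$f{\left(U \right)} = \frac{U}{4 + U}$ ($f{\left(U \right)} = \frac{U + 0}{U + 4} = \frac{U}{4 + U}$)
$s{\left(j \right)} = -1$ ($s{\left(j \right)} = 2 - - \frac{6}{4 - 6} = 2 - - \frac{6}{-2} = 2 - \left(-6\right) \left(- \frac{1}{2}\right) = 2 - 3 = -1$)
$s{\left(p \right)} - -860 = -1 - -860 = -1 + 860 = 859$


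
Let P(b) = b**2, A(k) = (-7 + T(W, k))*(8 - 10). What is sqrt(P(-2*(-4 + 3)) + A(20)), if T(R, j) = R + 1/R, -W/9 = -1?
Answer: I*sqrt(2)/3 ≈ 0.4714*I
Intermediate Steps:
W = 9 (W = -9*(-1) = 9)
A(k) = -38/9 (A(k) = (-7 + (9 + 1/9))*(8 - 10) = (-7 + (9 + 1/9))*(-2) = (-7 + 82/9)*(-2) = (19/9)*(-2) = -38/9)
sqrt(P(-2*(-4 + 3)) + A(20)) = sqrt((-2*(-4 + 3))**2 - 38/9) = sqrt((-2*(-1))**2 - 38/9) = sqrt(2**2 - 38/9) = sqrt(4 - 38/9) = sqrt(-2/9) = I*sqrt(2)/3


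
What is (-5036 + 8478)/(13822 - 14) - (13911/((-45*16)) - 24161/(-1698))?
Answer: 104354481/19538320 ≈ 5.3410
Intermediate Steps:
(-5036 + 8478)/(13822 - 14) - (13911/((-45*16)) - 24161/(-1698)) = 3442/13808 - (13911/(-720) - 24161*(-1/1698)) = 3442*(1/13808) - (13911*(-1/720) + 24161/1698) = 1721/6904 - (-4637/240 + 24161/1698) = 1721/6904 - 1*(-115277/22640) = 1721/6904 + 115277/22640 = 104354481/19538320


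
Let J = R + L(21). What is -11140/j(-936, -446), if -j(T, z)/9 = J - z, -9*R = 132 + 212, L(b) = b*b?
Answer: 11140/7639 ≈ 1.4583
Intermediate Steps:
L(b) = b²
R = -344/9 (R = -(132 + 212)/9 = -⅑*344 = -344/9 ≈ -38.222)
J = 3625/9 (J = -344/9 + 21² = -344/9 + 441 = 3625/9 ≈ 402.78)
j(T, z) = -3625 + 9*z (j(T, z) = -9*(3625/9 - z) = -3625 + 9*z)
-11140/j(-936, -446) = -11140/(-3625 + 9*(-446)) = -11140/(-3625 - 4014) = -11140/(-7639) = -11140*(-1/7639) = 11140/7639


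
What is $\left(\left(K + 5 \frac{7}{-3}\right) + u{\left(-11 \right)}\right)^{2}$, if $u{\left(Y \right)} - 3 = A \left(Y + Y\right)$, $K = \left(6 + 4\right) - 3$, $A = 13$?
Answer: $\frac{744769}{9} \approx 82752.0$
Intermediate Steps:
$K = 7$ ($K = 10 - 3 = 7$)
$u{\left(Y \right)} = 3 + 26 Y$ ($u{\left(Y \right)} = 3 + 13 \left(Y + Y\right) = 3 + 13 \cdot 2 Y = 3 + 26 Y$)
$\left(\left(K + 5 \frac{7}{-3}\right) + u{\left(-11 \right)}\right)^{2} = \left(\left(7 + 5 \frac{7}{-3}\right) + \left(3 + 26 \left(-11\right)\right)\right)^{2} = \left(\left(7 + 5 \cdot 7 \left(- \frac{1}{3}\right)\right) + \left(3 - 286\right)\right)^{2} = \left(\left(7 + 5 \left(- \frac{7}{3}\right)\right) - 283\right)^{2} = \left(\left(7 - \frac{35}{3}\right) - 283\right)^{2} = \left(- \frac{14}{3} - 283\right)^{2} = \left(- \frac{863}{3}\right)^{2} = \frac{744769}{9}$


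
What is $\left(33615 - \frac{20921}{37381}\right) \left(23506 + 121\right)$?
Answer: $\frac{29688303516038}{37381} \approx 7.9421 \cdot 10^{8}$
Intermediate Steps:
$\left(33615 - \frac{20921}{37381}\right) \left(23506 + 121\right) = \left(33615 - \frac{20921}{37381}\right) 23627 = \frac{1256541394}{37381} \cdot 23627 = \frac{29688303516038}{37381}$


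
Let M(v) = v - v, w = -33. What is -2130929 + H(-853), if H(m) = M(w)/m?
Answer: -2130929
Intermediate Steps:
M(v) = 0
H(m) = 0 (H(m) = 0/m = 0)
-2130929 + H(-853) = -2130929 + 0 = -2130929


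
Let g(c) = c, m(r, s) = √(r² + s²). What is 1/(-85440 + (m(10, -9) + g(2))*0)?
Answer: -1/85440 ≈ -1.1704e-5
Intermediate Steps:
1/(-85440 + (m(10, -9) + g(2))*0) = 1/(-85440 + (√(10² + (-9)²) + 2)*0) = 1/(-85440 + (√(100 + 81) + 2)*0) = 1/(-85440 + (√181 + 2)*0) = 1/(-85440 + (2 + √181)*0) = 1/(-85440 + 0) = 1/(-85440) = -1/85440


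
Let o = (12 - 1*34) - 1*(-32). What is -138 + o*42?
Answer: 282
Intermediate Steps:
o = 10 (o = (12 - 34) + 32 = -22 + 32 = 10)
-138 + o*42 = -138 + 10*42 = -138 + 420 = 282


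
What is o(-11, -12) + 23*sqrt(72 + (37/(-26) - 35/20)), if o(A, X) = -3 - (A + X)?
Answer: 20 + 23*sqrt(46527)/26 ≈ 210.81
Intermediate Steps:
o(A, X) = -3 - A - X (o(A, X) = -3 + (-A - X) = -3 - A - X)
o(-11, -12) + 23*sqrt(72 + (37/(-26) - 35/20)) = (-3 - 1*(-11) - 1*(-12)) + 23*sqrt(72 + (37/(-26) - 35/20)) = (-3 + 11 + 12) + 23*sqrt(72 + (37*(-1/26) - 35*1/20)) = 20 + 23*sqrt(72 + (-37/26 - 7/4)) = 20 + 23*sqrt(72 - 165/52) = 20 + 23*sqrt(3579/52) = 20 + 23*(sqrt(46527)/26) = 20 + 23*sqrt(46527)/26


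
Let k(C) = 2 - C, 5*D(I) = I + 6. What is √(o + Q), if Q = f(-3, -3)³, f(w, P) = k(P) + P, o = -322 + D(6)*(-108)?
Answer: I*√14330/5 ≈ 23.942*I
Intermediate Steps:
D(I) = 6/5 + I/5 (D(I) = (I + 6)/5 = (6 + I)/5 = 6/5 + I/5)
o = -2906/5 (o = -322 + (6/5 + (⅕)*6)*(-108) = -322 + (6/5 + 6/5)*(-108) = -322 + (12/5)*(-108) = -322 - 1296/5 = -2906/5 ≈ -581.20)
f(w, P) = 2 (f(w, P) = (2 - P) + P = 2)
Q = 8 (Q = 2³ = 8)
√(o + Q) = √(-2906/5 + 8) = √(-2866/5) = I*√14330/5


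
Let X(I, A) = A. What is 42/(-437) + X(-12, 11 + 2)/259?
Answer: -5197/113183 ≈ -0.045917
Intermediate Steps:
42/(-437) + X(-12, 11 + 2)/259 = 42/(-437) + (11 + 2)/259 = 42*(-1/437) + 13*(1/259) = -42/437 + 13/259 = -5197/113183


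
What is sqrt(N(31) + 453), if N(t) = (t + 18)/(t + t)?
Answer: sqrt(1744370)/62 ≈ 21.302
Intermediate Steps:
N(t) = (18 + t)/(2*t) (N(t) = (18 + t)/((2*t)) = (18 + t)*(1/(2*t)) = (18 + t)/(2*t))
sqrt(N(31) + 453) = sqrt((1/2)*(18 + 31)/31 + 453) = sqrt((1/2)*(1/31)*49 + 453) = sqrt(49/62 + 453) = sqrt(28135/62) = sqrt(1744370)/62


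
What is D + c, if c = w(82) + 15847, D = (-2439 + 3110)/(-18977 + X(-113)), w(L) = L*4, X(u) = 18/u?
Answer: 34685901502/2144419 ≈ 16175.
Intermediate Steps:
w(L) = 4*L
D = -75823/2144419 (D = (-2439 + 3110)/(-18977 + 18/(-113)) = 671/(-18977 + 18*(-1/113)) = 671/(-18977 - 18/113) = 671/(-2144419/113) = 671*(-113/2144419) = -75823/2144419 ≈ -0.035358)
c = 16175 (c = 4*82 + 15847 = 328 + 15847 = 16175)
D + c = -75823/2144419 + 16175 = 34685901502/2144419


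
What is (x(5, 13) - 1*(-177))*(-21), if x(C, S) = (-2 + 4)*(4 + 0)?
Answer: -3885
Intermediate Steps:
x(C, S) = 8 (x(C, S) = 2*4 = 8)
(x(5, 13) - 1*(-177))*(-21) = (8 - 1*(-177))*(-21) = (8 + 177)*(-21) = 185*(-21) = -3885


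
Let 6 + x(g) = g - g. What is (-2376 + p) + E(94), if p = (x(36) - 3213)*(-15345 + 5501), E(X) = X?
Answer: 31685554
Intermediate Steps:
x(g) = -6 (x(g) = -6 + (g - g) = -6 + 0 = -6)
p = 31687836 (p = (-6 - 3213)*(-15345 + 5501) = -3219*(-9844) = 31687836)
(-2376 + p) + E(94) = (-2376 + 31687836) + 94 = 31685460 + 94 = 31685554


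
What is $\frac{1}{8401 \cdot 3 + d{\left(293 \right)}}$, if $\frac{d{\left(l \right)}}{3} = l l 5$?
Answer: $\frac{1}{1312938} \approx 7.6165 \cdot 10^{-7}$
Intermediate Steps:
$d{\left(l \right)} = 15 l^{2}$ ($d{\left(l \right)} = 3 l l 5 = 3 l^{2} \cdot 5 = 3 \cdot 5 l^{2} = 15 l^{2}$)
$\frac{1}{8401 \cdot 3 + d{\left(293 \right)}} = \frac{1}{8401 \cdot 3 + 15 \cdot 293^{2}} = \frac{1}{25203 + 15 \cdot 85849} = \frac{1}{25203 + 1287735} = \frac{1}{1312938}$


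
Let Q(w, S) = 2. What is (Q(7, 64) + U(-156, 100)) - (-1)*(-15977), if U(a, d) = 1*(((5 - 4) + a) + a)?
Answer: -16286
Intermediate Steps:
U(a, d) = 1 + 2*a (U(a, d) = 1*((1 + a) + a) = 1*(1 + 2*a) = 1 + 2*a)
(Q(7, 64) + U(-156, 100)) - (-1)*(-15977) = (2 + (1 + 2*(-156))) - (-1)*(-15977) = (2 + (1 - 312)) - 1*15977 = (2 - 311) - 15977 = -309 - 15977 = -16286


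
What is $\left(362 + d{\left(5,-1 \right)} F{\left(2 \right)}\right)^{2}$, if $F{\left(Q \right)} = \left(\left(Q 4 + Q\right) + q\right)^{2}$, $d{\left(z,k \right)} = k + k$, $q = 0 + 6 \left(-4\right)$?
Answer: $900$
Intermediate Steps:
$q = -24$ ($q = 0 - 24 = -24$)
$d{\left(z,k \right)} = 2 k$
$F{\left(Q \right)} = \left(-24 + 5 Q\right)^{2}$ ($F{\left(Q \right)} = \left(\left(Q 4 + Q\right) - 24\right)^{2} = \left(\left(4 Q + Q\right) - 24\right)^{2} = \left(5 Q - 24\right)^{2} = \left(-24 + 5 Q\right)^{2}$)
$\left(362 + d{\left(5,-1 \right)} F{\left(2 \right)}\right)^{2} = \left(362 + 2 \left(-1\right) \left(-24 + 5 \cdot 2\right)^{2}\right)^{2} = \left(362 - 2 \left(-24 + 10\right)^{2}\right)^{2} = \left(362 - 2 \left(-14\right)^{2}\right)^{2} = \left(362 - 392\right)^{2} = \left(-30\right)^{2} = 900$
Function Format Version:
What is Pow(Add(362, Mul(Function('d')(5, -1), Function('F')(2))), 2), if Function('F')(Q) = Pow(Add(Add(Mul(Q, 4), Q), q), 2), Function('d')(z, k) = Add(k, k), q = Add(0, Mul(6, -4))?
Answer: 900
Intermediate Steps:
q = -24 (q = Add(0, -24) = -24)
Function('d')(z, k) = Mul(2, k)
Function('F')(Q) = Pow(Add(-24, Mul(5, Q)), 2) (Function('F')(Q) = Pow(Add(Add(Mul(Q, 4), Q), -24), 2) = Pow(Add(Add(Mul(4, Q), Q), -24), 2) = Pow(Add(Mul(5, Q), -24), 2) = Pow(Add(-24, Mul(5, Q)), 2))
Pow(Add(362, Mul(Function('d')(5, -1), Function('F')(2))), 2) = Pow(Add(362, Mul(Mul(2, -1), Pow(Add(-24, Mul(5, 2)), 2))), 2) = Pow(Add(362, Mul(-2, Pow(Add(-24, 10), 2))), 2) = Pow(Add(362, Mul(-2, Pow(-14, 2))), 2) = Pow(Add(362, Mul(-2, 196)), 2) = Pow(Add(362, -392), 2) = Pow(-30, 2) = 900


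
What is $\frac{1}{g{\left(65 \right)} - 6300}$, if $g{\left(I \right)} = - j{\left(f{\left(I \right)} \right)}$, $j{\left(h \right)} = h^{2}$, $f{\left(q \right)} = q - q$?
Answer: $- \frac{1}{6300} \approx -0.00015873$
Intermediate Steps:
$f{\left(q \right)} = 0$
$g{\left(I \right)} = 0$ ($g{\left(I \right)} = - 0^{2} = \left(-1\right) 0 = 0$)
$\frac{1}{g{\left(65 \right)} - 6300} = \frac{1}{0 - 6300} = \frac{1}{-6300} = - \frac{1}{6300}$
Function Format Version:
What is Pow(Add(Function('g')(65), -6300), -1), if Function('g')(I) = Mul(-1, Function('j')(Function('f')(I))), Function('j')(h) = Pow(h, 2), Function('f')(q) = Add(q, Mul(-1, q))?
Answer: Rational(-1, 6300) ≈ -0.00015873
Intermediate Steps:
Function('f')(q) = 0
Function('g')(I) = 0 (Function('g')(I) = Mul(-1, Pow(0, 2)) = Mul(-1, 0) = 0)
Pow(Add(Function('g')(65), -6300), -1) = Pow(Add(0, -6300), -1) = Pow(-6300, -1) = Rational(-1, 6300)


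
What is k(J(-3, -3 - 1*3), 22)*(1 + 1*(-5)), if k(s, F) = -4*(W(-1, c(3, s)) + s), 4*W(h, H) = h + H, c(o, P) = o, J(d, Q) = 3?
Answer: 56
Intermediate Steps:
W(h, H) = H/4 + h/4 (W(h, H) = (h + H)/4 = (H + h)/4 = H/4 + h/4)
k(s, F) = -2 - 4*s (k(s, F) = -4*(((¼)*3 + (¼)*(-1)) + s) = -4*((¾ - ¼) + s) = -4*(½ + s) = -2 - 4*s)
k(J(-3, -3 - 1*3), 22)*(1 + 1*(-5)) = (-2 - 4*3)*(1 + 1*(-5)) = (-2 - 12)*(1 - 5) = -14*(-4) = 56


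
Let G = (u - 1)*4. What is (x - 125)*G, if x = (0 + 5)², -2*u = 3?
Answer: 1000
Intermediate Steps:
u = -3/2 (u = -½*3 = -3/2 ≈ -1.5000)
x = 25 (x = 5² = 25)
G = -10 (G = (-3/2 - 1)*4 = -5/2*4 = -10)
(x - 125)*G = (25 - 125)*(-10) = -100*(-10) = 1000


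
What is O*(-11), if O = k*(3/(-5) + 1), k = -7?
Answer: 154/5 ≈ 30.800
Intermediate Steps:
O = -14/5 (O = -7*(3/(-5) + 1) = -7*(3*(-⅕) + 1) = -7*(-⅗ + 1) = -7*⅖ = -14/5 ≈ -2.8000)
O*(-11) = -14/5*(-11) = 154/5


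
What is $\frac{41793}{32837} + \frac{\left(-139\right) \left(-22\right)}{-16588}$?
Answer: $\frac{26947579}{24759098} \approx 1.0884$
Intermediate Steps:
$\frac{41793}{32837} + \frac{\left(-139\right) \left(-22\right)}{-16588} = 41793 \cdot \frac{1}{32837} + 3058 \left(- \frac{1}{16588}\right) = \frac{41793}{32837} - \frac{139}{754} = \frac{26947579}{24759098}$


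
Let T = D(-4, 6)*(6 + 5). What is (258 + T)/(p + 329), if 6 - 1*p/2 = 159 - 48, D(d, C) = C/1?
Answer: 324/119 ≈ 2.7227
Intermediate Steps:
D(d, C) = C (D(d, C) = C*1 = C)
p = -210 (p = 12 - 2*(159 - 48) = 12 - 2*111 = 12 - 222 = -210)
T = 66 (T = 6*(6 + 5) = 6*11 = 66)
(258 + T)/(p + 329) = (258 + 66)/(-210 + 329) = 324/119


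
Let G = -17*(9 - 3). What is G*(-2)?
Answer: 204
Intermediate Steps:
G = -102 (G = -17*6 = -102)
G*(-2) = -102*(-2) = 204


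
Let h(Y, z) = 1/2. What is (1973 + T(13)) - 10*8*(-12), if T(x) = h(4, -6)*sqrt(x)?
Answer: 2933 + sqrt(13)/2 ≈ 2934.8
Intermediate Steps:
h(Y, z) = 1/2
T(x) = sqrt(x)/2
(1973 + T(13)) - 10*8*(-12) = (1973 + sqrt(13)/2) - 10*8*(-12) = (1973 + sqrt(13)/2) - 80*(-12) = (1973 + sqrt(13)/2) + 960 = 2933 + sqrt(13)/2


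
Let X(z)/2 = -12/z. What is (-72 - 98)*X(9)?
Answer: 1360/3 ≈ 453.33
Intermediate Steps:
X(z) = -24/z (X(z) = 2*(-12/z) = -24/z)
(-72 - 98)*X(9) = (-72 - 98)*(-24/9) = -(-4080)/9 = -170*(-8/3) = 1360/3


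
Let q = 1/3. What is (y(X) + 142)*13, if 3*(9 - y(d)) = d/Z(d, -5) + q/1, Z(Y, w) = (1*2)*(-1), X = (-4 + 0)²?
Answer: 17966/9 ≈ 1996.2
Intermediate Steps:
q = ⅓ ≈ 0.33333
X = 16 (X = (-4)² = 16)
Z(Y, w) = -2 (Z(Y, w) = 2*(-1) = -2)
y(d) = 80/9 + d/6 (y(d) = 9 - (d/(-2) + (⅓)/1)/3 = 9 - (d*(-½) + (⅓)*1)/3 = 9 - (-d/2 + ⅓)/3 = 9 - (⅓ - d/2)/3 = 9 + (-⅑ + d/6) = 80/9 + d/6)
(y(X) + 142)*13 = ((80/9 + (⅙)*16) + 142)*13 = ((80/9 + 8/3) + 142)*13 = (104/9 + 142)*13 = (1382/9)*13 = 17966/9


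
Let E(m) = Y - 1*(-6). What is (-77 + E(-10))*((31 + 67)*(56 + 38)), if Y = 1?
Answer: -644840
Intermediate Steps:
E(m) = 7 (E(m) = 1 - 1*(-6) = 1 + 6 = 7)
(-77 + E(-10))*((31 + 67)*(56 + 38)) = (-77 + 7)*((31 + 67)*(56 + 38)) = -6860*94 = -70*9212 = -644840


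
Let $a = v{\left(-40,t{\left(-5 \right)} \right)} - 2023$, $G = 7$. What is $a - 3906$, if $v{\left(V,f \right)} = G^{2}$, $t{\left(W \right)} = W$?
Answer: $-5880$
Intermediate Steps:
$v{\left(V,f \right)} = 49$ ($v{\left(V,f \right)} = 7^{2} = 49$)
$a = -1974$ ($a = 49 - 2023 = -1974$)
$a - 3906 = -1974 - 3906 = -5880$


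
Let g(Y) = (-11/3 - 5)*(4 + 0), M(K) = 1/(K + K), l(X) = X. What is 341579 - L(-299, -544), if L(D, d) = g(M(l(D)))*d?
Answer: 968161/3 ≈ 3.2272e+5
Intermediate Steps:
M(K) = 1/(2*K)
g(Y) = -104/3 (g(Y) = (-11*⅓ - 5)*4 = (-11/3 - 5)*4 = -26/3*4 = -104/3)
L(D, d) = -104*d/3
341579 - L(-299, -544) = 341579 - (-104)*(-544)/3 = 341579 - 1*56576/3 = 341579 - 56576/3 = 968161/3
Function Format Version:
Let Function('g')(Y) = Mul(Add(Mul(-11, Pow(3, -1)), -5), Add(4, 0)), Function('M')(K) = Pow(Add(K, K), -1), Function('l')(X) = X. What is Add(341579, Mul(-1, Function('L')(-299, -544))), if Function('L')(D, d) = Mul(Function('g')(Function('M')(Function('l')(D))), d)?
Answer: Rational(968161, 3) ≈ 3.2272e+5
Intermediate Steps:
Function('M')(K) = Mul(Rational(1, 2), Pow(K, -1)) (Function('M')(K) = Pow(Mul(2, K), -1) = Mul(Rational(1, 2), Pow(K, -1)))
Function('g')(Y) = Rational(-104, 3) (Function('g')(Y) = Mul(Add(Mul(-11, Rational(1, 3)), -5), 4) = Mul(Add(Rational(-11, 3), -5), 4) = Mul(Rational(-26, 3), 4) = Rational(-104, 3))
Function('L')(D, d) = Mul(Rational(-104, 3), d)
Add(341579, Mul(-1, Function('L')(-299, -544))) = Add(341579, Mul(-1, Mul(Rational(-104, 3), -544))) = Add(341579, Mul(-1, Rational(56576, 3))) = Add(341579, Rational(-56576, 3)) = Rational(968161, 3)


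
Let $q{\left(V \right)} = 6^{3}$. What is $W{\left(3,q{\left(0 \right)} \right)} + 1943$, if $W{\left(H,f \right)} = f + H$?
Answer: $2162$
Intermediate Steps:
$q{\left(V \right)} = 216$
$W{\left(H,f \right)} = H + f$
$W{\left(3,q{\left(0 \right)} \right)} + 1943 = \left(3 + 216\right) + 1943 = 219 + 1943 = 2162$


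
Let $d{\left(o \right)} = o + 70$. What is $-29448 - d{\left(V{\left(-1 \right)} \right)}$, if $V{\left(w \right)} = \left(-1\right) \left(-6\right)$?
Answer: $-29524$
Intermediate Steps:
$V{\left(w \right)} = 6$
$d{\left(o \right)} = 70 + o$
$-29448 - d{\left(V{\left(-1 \right)} \right)} = -29448 - \left(70 + 6\right) = -29448 - 76 = -29524$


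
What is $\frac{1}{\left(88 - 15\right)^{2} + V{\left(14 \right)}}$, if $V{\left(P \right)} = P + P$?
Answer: $\frac{1}{5357} \approx 0.00018667$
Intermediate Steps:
$V{\left(P \right)} = 2 P$
$\frac{1}{\left(88 - 15\right)^{2} + V{\left(14 \right)}} = \frac{1}{\left(88 - 15\right)^{2} + 2 \cdot 14} = \frac{1}{73^{2} + 28} = \frac{1}{5329 + 28} = \frac{1}{5357}$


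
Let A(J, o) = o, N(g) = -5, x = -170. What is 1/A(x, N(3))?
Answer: -1/5 ≈ -0.20000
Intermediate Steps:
1/A(x, N(3)) = 1/(-5) = -1/5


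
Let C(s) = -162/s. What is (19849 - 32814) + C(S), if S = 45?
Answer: -64843/5 ≈ -12969.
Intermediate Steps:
(19849 - 32814) + C(S) = (19849 - 32814) - 162/45 = -12965 - 162*1/45 = -12965 - 18/5 = -64843/5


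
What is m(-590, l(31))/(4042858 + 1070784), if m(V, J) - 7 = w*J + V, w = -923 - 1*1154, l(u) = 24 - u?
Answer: 6978/2556821 ≈ 0.0027292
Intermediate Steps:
w = -2077 (w = -923 - 1154 = -2077)
m(V, J) = 7 + V - 2077*J (m(V, J) = 7 + (-2077*J + V) = 7 + (V - 2077*J) = 7 + V - 2077*J)
m(-590, l(31))/(4042858 + 1070784) = (7 - 590 - 2077*(24 - 1*31))/(4042858 + 1070784) = (7 - 590 - 2077*(24 - 31))/5113642 = (7 - 590 - 2077*(-7))*(1/5113642) = (7 - 590 + 14539)*(1/5113642) = 13956*(1/5113642) = 6978/2556821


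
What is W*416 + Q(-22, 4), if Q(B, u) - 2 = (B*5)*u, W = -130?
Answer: -54518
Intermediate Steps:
Q(B, u) = 2 + 5*B*u (Q(B, u) = 2 + (B*5)*u = 2 + (5*B)*u = 2 + 5*B*u)
W*416 + Q(-22, 4) = -130*416 + (2 + 5*(-22)*4) = -54080 + (2 - 440) = -54080 - 438 = -54518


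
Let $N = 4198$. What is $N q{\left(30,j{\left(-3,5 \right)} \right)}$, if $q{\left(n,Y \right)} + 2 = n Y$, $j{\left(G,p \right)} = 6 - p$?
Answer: $117544$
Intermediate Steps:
$q{\left(n,Y \right)} = -2 + Y n$ ($q{\left(n,Y \right)} = -2 + n Y = -2 + Y n$)
$N q{\left(30,j{\left(-3,5 \right)} \right)} = 4198 \left(-2 + \left(6 - 5\right) 30\right) = 4198 \left(-2 + 1 \cdot 30\right) = 4198 \left(-2 + 30\right) = 4198 \cdot 28 = 117544$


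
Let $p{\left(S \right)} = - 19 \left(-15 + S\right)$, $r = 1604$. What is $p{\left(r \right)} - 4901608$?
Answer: $-4931799$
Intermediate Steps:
$p{\left(S \right)} = 285 - 19 S$
$p{\left(r \right)} - 4901608 = \left(285 - 30476\right) - 4901608 = -30191 - 4901608 = -4931799$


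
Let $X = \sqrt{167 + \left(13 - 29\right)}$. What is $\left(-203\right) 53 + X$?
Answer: $-10759 + \sqrt{151} \approx -10747.0$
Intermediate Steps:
$X = \sqrt{151}$ ($X = \sqrt{167 + \left(13 - 29\right)} = \sqrt{167 - 16} = \sqrt{151} \approx 12.288$)
$\left(-203\right) 53 + X = \left(-203\right) 53 + \sqrt{151} = -10759 + \sqrt{151}$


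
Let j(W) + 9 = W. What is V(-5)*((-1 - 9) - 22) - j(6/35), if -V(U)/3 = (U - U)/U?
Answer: 309/35 ≈ 8.8286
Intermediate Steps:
j(W) = -9 + W
V(U) = 0 (V(U) = -3*(U - U)/U = -0/U = -3*0 = 0)
V(-5)*((-1 - 9) - 22) - j(6/35) = 0*((-1 - 9) - 22) - (-9 + 6/35) = 0*(-10 - 22) - (-9 + 6*(1/35)) = 0*(-32) - (-9 + 6/35) = 0 - 1*(-309/35) = 0 + 309/35 = 309/35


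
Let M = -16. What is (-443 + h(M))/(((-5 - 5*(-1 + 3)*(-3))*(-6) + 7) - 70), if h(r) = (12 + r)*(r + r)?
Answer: 105/71 ≈ 1.4789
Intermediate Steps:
h(r) = 2*r*(12 + r) (h(r) = (12 + r)*(2*r) = 2*r*(12 + r))
(-443 + h(M))/(((-5 - 5*(-1 + 3)*(-3))*(-6) + 7) - 70) = (-443 + 2*(-16)*(12 - 16))/(((-5 - 5*(-1 + 3)*(-3))*(-6) + 7) - 70) = (-443 + 2*(-16)*(-4))/(((-5 - 10*(-3))*(-6) + 7) - 70) = (-443 + 128)/(((-5 - 5*(-6))*(-6) + 7) - 70) = -315/(((-5 + 30)*(-6) + 7) - 70) = -315/((25*(-6) + 7) - 70) = -315/((-150 + 7) - 70) = -315/(-143 - 70) = -315/(-213) = -315*(-1/213) = 105/71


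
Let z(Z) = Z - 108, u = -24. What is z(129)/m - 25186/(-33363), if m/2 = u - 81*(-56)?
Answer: 75993029/100355904 ≈ 0.75724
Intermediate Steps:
m = 9024 (m = 2*(-24 - 81*(-56)) = 2*(-24 + 4536) = 2*4512 = 9024)
z(Z) = -108 + Z
z(129)/m - 25186/(-33363) = (-108 + 129)/9024 - 25186/(-33363) = 21*(1/9024) - 25186*(-1/33363) = 7/3008 + 25186/33363 = 75993029/100355904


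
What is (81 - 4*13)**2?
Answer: 841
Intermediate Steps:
(81 - 4*13)**2 = (81 - 52)**2 = 29**2 = 841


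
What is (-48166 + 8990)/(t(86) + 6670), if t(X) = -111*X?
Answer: 9794/719 ≈ 13.622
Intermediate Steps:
(-48166 + 8990)/(t(86) + 6670) = (-48166 + 8990)/(-111*86 + 6670) = -39176/(-9546 + 6670) = -39176/(-2876) = -39176*(-1/2876) = 9794/719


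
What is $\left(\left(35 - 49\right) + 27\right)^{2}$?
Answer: $169$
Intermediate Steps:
$\left(\left(35 - 49\right) + 27\right)^{2} = \left(-14 + 27\right)^{2} = 13^{2} = 169$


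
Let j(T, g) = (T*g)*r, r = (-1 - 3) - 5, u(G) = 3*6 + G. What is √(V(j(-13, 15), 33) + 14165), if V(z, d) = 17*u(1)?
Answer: 2*√3622 ≈ 120.37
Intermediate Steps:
u(G) = 18 + G
r = -9 (r = -4 - 5 = -9)
j(T, g) = -9*T*g (j(T, g) = (T*g)*(-9) = -9*T*g)
V(z, d) = 323 (V(z, d) = 17*(18 + 1) = 17*19 = 323)
√(V(j(-13, 15), 33) + 14165) = √(323 + 14165) = √14488 = 2*√3622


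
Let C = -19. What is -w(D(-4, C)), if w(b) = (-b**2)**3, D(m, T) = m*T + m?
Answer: 139314069504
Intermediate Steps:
D(m, T) = m + T*m (D(m, T) = T*m + m = m + T*m)
w(b) = -b**6
-w(D(-4, C)) = -(-1)*(-4*(1 - 19))**6 = -(-1)*(-4*(-18))**6 = -(-1)*72**6 = -(-1)*139314069504 = -1*(-139314069504) = 139314069504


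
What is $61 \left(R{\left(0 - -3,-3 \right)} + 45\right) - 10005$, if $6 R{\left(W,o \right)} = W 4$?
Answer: $-7138$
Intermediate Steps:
$R{\left(W,o \right)} = \frac{2 W}{3}$ ($R{\left(W,o \right)} = \frac{W 4}{6} = \frac{4 W}{6} = \frac{2 W}{3}$)
$61 \left(R{\left(0 - -3,-3 \right)} + 45\right) - 10005 = 61 \left(\frac{2 \left(0 - -3\right)}{3} + 45\right) - 10005 = 61 \left(\frac{2 \left(0 + 3\right)}{3} + 45\right) - 10005 = 61 \left(\frac{2}{3} \cdot 3 + 45\right) - 10005 = 61 \left(2 + 45\right) - 10005 = 61 \cdot 47 - 10005 = 2867 - 10005 = -7138$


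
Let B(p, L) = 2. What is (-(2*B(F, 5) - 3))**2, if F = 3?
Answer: 1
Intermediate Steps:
(-(2*B(F, 5) - 3))**2 = (-(2*2 - 3))**2 = (-(4 - 3))**2 = (-1*1)**2 = (-1)**2 = 1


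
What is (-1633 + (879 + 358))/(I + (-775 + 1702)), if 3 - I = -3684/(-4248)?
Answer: -140184/328913 ≈ -0.42620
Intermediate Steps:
I = 755/354 (I = 3 - (-3684)/(-4248) = 3 - (-3684)*(-1)/4248 = 3 - 1*307/354 = 3 - 307/354 = 755/354 ≈ 2.1328)
(-1633 + (879 + 358))/(I + (-775 + 1702)) = (-1633 + (879 + 358))/(755/354 + (-775 + 1702)) = (-1633 + 1237)/(755/354 + 927) = -396/328913/354 = -396*354/328913 = -140184/328913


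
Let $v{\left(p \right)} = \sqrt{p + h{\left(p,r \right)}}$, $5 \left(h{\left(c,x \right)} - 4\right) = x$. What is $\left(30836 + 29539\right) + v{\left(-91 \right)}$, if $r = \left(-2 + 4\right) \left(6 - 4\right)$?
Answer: $60375 + \frac{i \sqrt{2155}}{5} \approx 60375.0 + 9.2844 i$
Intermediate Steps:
$r = 4$ ($r = 2 \cdot 2 = 4$)
$h{\left(c,x \right)} = 4 + \frac{x}{5}$
$v{\left(p \right)} = \sqrt{\frac{24}{5} + p}$ ($v{\left(p \right)} = \sqrt{p + \left(4 + \frac{1}{5} \cdot 4\right)} = \sqrt{p + \left(4 + \frac{4}{5}\right)} = \sqrt{p + \frac{24}{5}} = \sqrt{\frac{24}{5} + p}$)
$\left(30836 + 29539\right) + v{\left(-91 \right)} = \left(30836 + 29539\right) + \frac{\sqrt{120 + 25 \left(-91\right)}}{5} = 60375 + \frac{\sqrt{120 - 2275}}{5} = 60375 + \frac{\sqrt{-2155}}{5} = 60375 + \frac{i \sqrt{2155}}{5}$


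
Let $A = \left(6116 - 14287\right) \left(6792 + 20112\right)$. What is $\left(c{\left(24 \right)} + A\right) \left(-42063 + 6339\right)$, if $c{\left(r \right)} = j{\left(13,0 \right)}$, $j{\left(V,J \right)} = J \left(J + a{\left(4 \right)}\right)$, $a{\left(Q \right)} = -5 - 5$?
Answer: $7853299230816$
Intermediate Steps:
$a{\left(Q \right)} = -10$ ($a{\left(Q \right)} = -5 - 5 = -10$)
$A = -219832584$ ($A = \left(-8171\right) 26904 = -219832584$)
$j{\left(V,J \right)} = J \left(-10 + J\right)$ ($j{\left(V,J \right)} = J \left(J - 10\right) = J \left(-10 + J\right)$)
$c{\left(r \right)} = 0$ ($c{\left(r \right)} = 0 \left(-10 + 0\right) = 0 \left(-10\right) = 0$)
$\left(c{\left(24 \right)} + A\right) \left(-42063 + 6339\right) = \left(0 - 219832584\right) \left(-42063 + 6339\right) = \left(-219832584\right) \left(-35724\right) = 7853299230816$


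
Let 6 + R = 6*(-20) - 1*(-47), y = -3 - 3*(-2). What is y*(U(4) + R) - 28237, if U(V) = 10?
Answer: -28444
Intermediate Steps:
y = 3 (y = -3 + 6 = 3)
R = -79 (R = -6 + (6*(-20) - 1*(-47)) = -6 + (-120 + 47) = -6 - 73 = -79)
y*(U(4) + R) - 28237 = 3*(10 - 79) - 28237 = 3*(-69) - 28237 = -207 - 28237 = -28444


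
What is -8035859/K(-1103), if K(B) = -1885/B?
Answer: -681811729/145 ≈ -4.7022e+6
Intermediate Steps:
-8035859/K(-1103) = -8035859/((-1885/(-1103))) = -8035859/((-1885*(-1/1103))) = -8035859/1885/1103 = -8035859*1103/1885 = -681811729/145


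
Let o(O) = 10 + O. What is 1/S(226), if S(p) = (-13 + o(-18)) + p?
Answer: 1/205 ≈ 0.0048781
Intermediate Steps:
S(p) = -21 + p (S(p) = (-13 + (10 - 18)) + p = (-13 - 8) + p = -21 + p)
1/S(226) = 1/(-21 + 226) = 1/205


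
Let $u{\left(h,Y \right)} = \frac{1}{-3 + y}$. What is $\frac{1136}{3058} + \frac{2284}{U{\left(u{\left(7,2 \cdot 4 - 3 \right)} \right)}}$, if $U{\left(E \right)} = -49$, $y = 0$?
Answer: $- \frac{3464404}{74921} \approx -46.241$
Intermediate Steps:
$u{\left(h,Y \right)} = - \frac{1}{3}$ ($u{\left(h,Y \right)} = \frac{1}{-3 + 0} = \frac{1}{-3} = - \frac{1}{3}$)
$\frac{1136}{3058} + \frac{2284}{U{\left(u{\left(7,2 \cdot 4 - 3 \right)} \right)}} = \frac{1136}{3058} + \frac{2284}{-49} = 1136 \cdot \frac{1}{3058} + 2284 \left(- \frac{1}{49}\right) = \frac{568}{1529} - \frac{2284}{49} = - \frac{3464404}{74921}$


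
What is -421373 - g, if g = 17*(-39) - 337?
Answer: -420373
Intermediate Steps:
g = -1000 (g = -663 - 337 = -1000)
-421373 - g = -421373 - 1*(-1000) = -421373 + 1000 = -420373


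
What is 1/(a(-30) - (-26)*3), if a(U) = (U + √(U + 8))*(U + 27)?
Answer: 28/4737 + I*√22/9474 ≈ 0.0059109 + 0.00049508*I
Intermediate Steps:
a(U) = (27 + U)*(U + √(8 + U)) (a(U) = (U + √(8 + U))*(27 + U) = (27 + U)*(U + √(8 + U)))
1/(a(-30) - (-26)*3) = 1/(((-30)² + 27*(-30) + 27*√(8 - 30) - 30*√(8 - 30)) - (-26)*3) = 1/((900 - 810 + 27*√(-22) - 30*I*√22) - 26*(-3)) = 1/((900 - 810 + 27*(I*√22) - 30*I*√22) + 78) = 1/((900 - 810 + 27*I*√22 - 30*I*√22) + 78) = 1/((90 - 3*I*√22) + 78) = 1/(168 - 3*I*√22)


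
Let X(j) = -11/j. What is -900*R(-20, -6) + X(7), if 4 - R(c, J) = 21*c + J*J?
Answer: -2444411/7 ≈ -3.4920e+5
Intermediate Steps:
R(c, J) = 4 - J² - 21*c (R(c, J) = 4 - (21*c + J*J) = 4 - (21*c + J²) = 4 - (J² + 21*c) = 4 + (-J² - 21*c) = 4 - J² - 21*c)
-900*R(-20, -6) + X(7) = -900*(4 - 1*(-6)² - 21*(-20)) - 11/7 = -900*(4 - 1*36 + 420) - 11*⅐ = -900*(4 - 36 + 420) - 11/7 = -900*388 - 11/7 = -349200 - 11/7 = -2444411/7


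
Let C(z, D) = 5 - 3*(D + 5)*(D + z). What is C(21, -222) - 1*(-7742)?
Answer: -123104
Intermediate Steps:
C(z, D) = 5 - 3*(5 + D)*(D + z)
C(21, -222) - 1*(-7742) = (5 - 15*(-222) - 15*21 - 3*(-222)² - 3*(-222)*21) - 1*(-7742) = (5 + 3330 - 315 - 3*49284 + 13986) + 7742 = (5 + 3330 - 315 - 147852 + 13986) + 7742 = -130846 + 7742 = -123104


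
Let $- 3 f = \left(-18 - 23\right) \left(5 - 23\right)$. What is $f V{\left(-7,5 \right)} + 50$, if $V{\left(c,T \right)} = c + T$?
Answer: $542$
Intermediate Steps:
$V{\left(c,T \right)} = T + c$
$f = -246$ ($f = - \frac{\left(-18 - 23\right) \left(5 - 23\right)}{3} = - \frac{\left(-41\right) \left(-18\right)}{3} = \left(- \frac{1}{3}\right) 738 = -246$)
$f V{\left(-7,5 \right)} + 50 = - 246 \left(5 - 7\right) + 50 = \left(-246\right) \left(-2\right) + 50 = 492 + 50 = 542$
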